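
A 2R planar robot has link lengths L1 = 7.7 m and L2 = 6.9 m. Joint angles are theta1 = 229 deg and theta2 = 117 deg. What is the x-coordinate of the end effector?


Convert angles to radians: theta1 = 3.9968, theta2 = 2.042
x = L1*cos(theta1) + L2*cos(theta1+theta2)
x = -5.0517 + 6.695
x = 1.6434


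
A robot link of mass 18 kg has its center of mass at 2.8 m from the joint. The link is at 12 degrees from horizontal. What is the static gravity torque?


tau = m*g*L*cos(angle)
= 18 * 9.81 * 2.8 * cos(12 deg)
= 18 * 9.81 * 2.8 * 0.9781
= 483.6196 Nm


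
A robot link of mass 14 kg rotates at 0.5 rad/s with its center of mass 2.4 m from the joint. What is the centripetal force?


F = m * omega^2 * r
= 14 * 0.5^2 * 2.4
= 14 * 0.25 * 2.4
= 8.4 N


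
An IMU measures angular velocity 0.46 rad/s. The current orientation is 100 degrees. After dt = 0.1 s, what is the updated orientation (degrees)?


delta_theta = w * dt = 0.46 * 0.1 = 0.046 rad
= 2.6356 deg
theta_new = 100 + 2.6356 = 102.6356 deg


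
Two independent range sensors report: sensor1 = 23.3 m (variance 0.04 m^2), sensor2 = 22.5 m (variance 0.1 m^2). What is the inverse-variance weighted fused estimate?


w1 = (1/var1) / (1/var1 + 1/var2)
   = 25.0 / (25.0 + 10.0) = 0.7143
w2 = 1 - w1 = 0.2857
fused = w1*s1 + w2*s2 = 16.6429 + 6.4286
= 23.0714 m


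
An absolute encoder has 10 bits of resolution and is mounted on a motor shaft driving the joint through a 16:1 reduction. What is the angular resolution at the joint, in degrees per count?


counts = 2^10 = 1024
effective counts at joint = 1024 * 16 = 16384
resolution = 360 / 16384
= 0.022 deg/count


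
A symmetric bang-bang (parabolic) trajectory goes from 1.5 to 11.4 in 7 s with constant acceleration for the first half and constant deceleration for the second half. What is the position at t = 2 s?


Symmetric rest-to-rest: each phase covers (pf-p0)/2 in time T/2. 0.5*a*(T/2)^2 = (pf-p0)/2 => a = 4*(pf-p0)/T^2
a = 4*(11.4-1.5)/7^2 = 0.8082
t = 2 is in the acceleration phase (t <= T/2).
p = p0 + 0.5*a*t^2 = 1.5 + 0.5*0.8082*2^2
= 3.1163


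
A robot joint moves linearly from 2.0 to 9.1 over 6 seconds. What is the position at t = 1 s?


s = t/T = 1/6 = 0.1667
p(t) = p0 + (pf-p0)*s
= 2.0 + (9.1 - 2.0) * 0.1667
= 3.1833


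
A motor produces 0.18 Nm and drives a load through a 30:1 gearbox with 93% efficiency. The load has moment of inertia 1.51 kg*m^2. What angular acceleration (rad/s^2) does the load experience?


tau_out = tau_motor * N * eta
= 0.18 * 30 * 0.93 = 5.022 Nm
alpha = tau_out / I = 5.022 / 1.51
= 3.3258 rad/s^2


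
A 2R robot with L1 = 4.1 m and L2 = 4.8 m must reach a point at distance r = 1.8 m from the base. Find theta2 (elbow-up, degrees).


cos(theta2) = (r^2 - L1^2 - L2^2) / (2*L1*L2)
cos(theta2) = (3.24 - 16.81 - 23.04) / 39.36
cos(theta2) = -0.930132
theta2 = 158.4554 degrees


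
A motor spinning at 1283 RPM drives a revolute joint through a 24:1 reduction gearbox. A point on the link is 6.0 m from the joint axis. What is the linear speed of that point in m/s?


omega_motor = 1283 * 2*pi/60 = 134.3554 rad/s
omega_joint = omega_motor / 24 = 5.5981 rad/s
v = omega_joint * r = 5.5981 * 6.0
= 33.5889 m/s


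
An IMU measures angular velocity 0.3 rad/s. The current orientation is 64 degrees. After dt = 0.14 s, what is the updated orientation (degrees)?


delta_theta = w * dt = 0.3 * 0.14 = 0.042 rad
= 2.4064 deg
theta_new = 64 + 2.4064 = 66.4064 deg


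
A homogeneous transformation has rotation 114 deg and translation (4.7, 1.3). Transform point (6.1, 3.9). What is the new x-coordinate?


x' = cos(theta)*px - sin(theta)*py + tx
= -0.4067*6.1 - 0.9135*3.9 + 4.7
= -1.3439


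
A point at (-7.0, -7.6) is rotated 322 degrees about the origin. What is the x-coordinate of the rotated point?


x' = x*cos(theta) - y*sin(theta)
cos(322 deg) = 0.788, sin(322 deg) = -0.6157
x' = -7.0 * 0.788 - -7.6 * -0.6157
= -5.5161 - 4.679
= -10.1951


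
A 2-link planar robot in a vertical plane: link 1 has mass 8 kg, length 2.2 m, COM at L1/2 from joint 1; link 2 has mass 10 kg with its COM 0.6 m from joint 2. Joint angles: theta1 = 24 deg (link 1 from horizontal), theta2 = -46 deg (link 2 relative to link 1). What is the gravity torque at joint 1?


Horizontal distance from joint 1 to link-1 COM:
  x_c1 = (L1/2)*cos(t1) = 1.1 * 0.9135 = 1.0049 m
Horizontal distance from joint 1 to link-2 COM:
  x_c2 = L1*cos(t1) + Lc2*cos(t1+t2)
       = 2.2*0.9135 + 0.6*0.9272 = 2.5661 m
tau1 = m1*g*x_c1 + m2*g*x_c2
     = 8*9.81*1.0049 + 10*9.81*2.5661
     = 78.8646 + 251.7354
     = 330.6 Nm


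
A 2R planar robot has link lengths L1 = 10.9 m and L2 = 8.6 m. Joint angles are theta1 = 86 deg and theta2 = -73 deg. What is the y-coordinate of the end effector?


Convert angles to radians: theta1 = 1.501, theta2 = -1.2741
y = L1*sin(theta1) + L2*sin(theta1+theta2)
y = 10.8734 + 1.9346
y = 12.808


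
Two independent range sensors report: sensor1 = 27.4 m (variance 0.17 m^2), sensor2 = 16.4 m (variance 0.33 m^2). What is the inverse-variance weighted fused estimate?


w1 = (1/var1) / (1/var1 + 1/var2)
   = 5.8824 / (5.8824 + 3.0303) = 0.66
w2 = 1 - w1 = 0.34
fused = w1*s1 + w2*s2 = 18.084 + 5.576
= 23.66 m


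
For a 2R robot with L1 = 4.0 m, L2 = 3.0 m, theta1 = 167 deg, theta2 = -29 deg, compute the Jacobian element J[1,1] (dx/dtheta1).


J[1,1] = -L1*sin(t1) - L2*sin(t1+t2)
= -4.0*sin(167) - 3.0*sin(138)
= -2.9072


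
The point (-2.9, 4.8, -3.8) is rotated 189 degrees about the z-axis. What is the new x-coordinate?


Rotation about z-axis: x' = x*cos(theta) - y*sin(theta)
= -2.9 * -0.9877 - 4.8 * -0.1564
= 3.6152


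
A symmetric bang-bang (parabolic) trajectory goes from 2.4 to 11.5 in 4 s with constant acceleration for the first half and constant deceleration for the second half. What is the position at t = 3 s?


Symmetric rest-to-rest: each phase covers (pf-p0)/2 in time T/2. 0.5*a*(T/2)^2 = (pf-p0)/2 => a = 4*(pf-p0)/T^2
a = 4*(11.5-2.4)/4^2 = 2.275
t = 3 is in the deceleration phase (t > T/2).
p = pf - 0.5*a*(T-t)^2 = 11.5 - 0.5*2.275*1^2
= 10.3625


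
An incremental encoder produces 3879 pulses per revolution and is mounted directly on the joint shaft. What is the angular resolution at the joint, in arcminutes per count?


counts per rev = 3879
resolution = 360*60 / 3879
= 5.5684 arcmin/count


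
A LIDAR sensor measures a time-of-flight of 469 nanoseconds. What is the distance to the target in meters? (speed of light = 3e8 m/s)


tof = 469 ns = 4.69e-07 s
dist = c * tof / 2
= 3e8 * 4.69e-07 / 2
= 70.35 m


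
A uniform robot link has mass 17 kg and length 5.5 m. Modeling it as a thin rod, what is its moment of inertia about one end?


I = (1/3) * m * L^2
= (1/3) * 17 * 5.5^2
= 0.333333 * 17 * 30.25
= 171.4167 kg*m^2


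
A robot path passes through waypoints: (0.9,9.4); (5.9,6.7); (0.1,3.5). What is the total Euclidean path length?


Segment lengths:
  seg1 = sqrt((5.0)^2 + (-2.7)^2) = 5.6824
  seg2 = sqrt((-5.8)^2 + (-3.2)^2) = 6.6242
Total = 12.3066


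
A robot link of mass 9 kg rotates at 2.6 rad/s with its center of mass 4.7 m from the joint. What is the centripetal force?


F = m * omega^2 * r
= 9 * 2.6^2 * 4.7
= 9 * 6.76 * 4.7
= 285.948 N


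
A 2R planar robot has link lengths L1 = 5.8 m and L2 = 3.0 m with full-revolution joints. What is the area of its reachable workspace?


r_max = L1 + L2 = 8.8 m
r_min = |L1 - L2| = 2.8 m
Area = pi*(r_max^2 - r_min^2)
= pi*(77.44 - 7.84)
= pi * 69.6
= 218.6548 m^2


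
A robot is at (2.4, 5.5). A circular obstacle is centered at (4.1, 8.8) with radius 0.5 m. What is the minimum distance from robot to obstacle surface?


center_dist = sqrt((2.4-4.1)^2 + (5.5-8.8)^2)
= sqrt(2.89 + 10.89)
= 3.7121
min_dist = center_dist - radius = 3.7121 - 0.5 = 3.2121 m


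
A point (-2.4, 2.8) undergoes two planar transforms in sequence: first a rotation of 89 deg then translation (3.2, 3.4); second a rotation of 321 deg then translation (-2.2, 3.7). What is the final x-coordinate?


After transform 1:
x1 = cos(89)*-2.4 - sin(89)*2.8 + 3.2 = 0.3585
y1 = sin(89)*-2.4 + cos(89)*2.8 + 3.4 = 1.0492
After transform 2:
x2 = cos(321)*0.3585 - sin(321)*1.0492 + -2.2
= -1.2611


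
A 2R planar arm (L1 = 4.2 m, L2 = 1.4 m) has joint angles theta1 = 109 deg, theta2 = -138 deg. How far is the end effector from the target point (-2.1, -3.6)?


End effector via forward kinematics:
x = L1*cos(t1) + L2*cos(t1+t2) = -0.1429
y = L1*sin(t1) + L2*sin(t1+t2) = 3.2924
Distance to target:
d = sqrt((-2.1 - -0.1429)^2 + (-3.6 - 3.2924)^2)
= sqrt(3.8302 + 47.5058)
= 7.1649 m


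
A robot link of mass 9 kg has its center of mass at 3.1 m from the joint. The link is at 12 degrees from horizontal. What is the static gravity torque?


tau = m*g*L*cos(angle)
= 9 * 9.81 * 3.1 * cos(12 deg)
= 9 * 9.81 * 3.1 * 0.9781
= 267.718 Nm


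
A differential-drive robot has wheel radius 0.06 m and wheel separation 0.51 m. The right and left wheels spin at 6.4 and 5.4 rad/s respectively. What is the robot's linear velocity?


vR = r*wR = 0.06*6.4 = 0.384 m/s
vL = r*wL = 0.06*5.4 = 0.324 m/s
v = (vR+vL)/2 = 0.354 m/s
omega = (vR-vL)/L = 0.1176 rad/s
linear velocity = 0.354 m/s


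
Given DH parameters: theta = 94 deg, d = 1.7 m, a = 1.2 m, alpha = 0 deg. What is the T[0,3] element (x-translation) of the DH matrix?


T[0,3] = a * cos(theta)
= 1.2 * cos(94 deg)
= 1.2 * -0.0698
= -0.0837


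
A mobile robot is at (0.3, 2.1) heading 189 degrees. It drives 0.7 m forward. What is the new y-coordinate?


y_new = y0 + d*sin(theta)
= 2.1 + 0.7*sin(189)
= 2.1 + -0.1095
= 1.9905


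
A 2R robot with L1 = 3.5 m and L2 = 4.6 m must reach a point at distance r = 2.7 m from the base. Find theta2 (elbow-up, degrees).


cos(theta2) = (r^2 - L1^2 - L2^2) / (2*L1*L2)
cos(theta2) = (7.29 - 12.25 - 21.16) / 32.2
cos(theta2) = -0.81118
theta2 = 144.2114 degrees


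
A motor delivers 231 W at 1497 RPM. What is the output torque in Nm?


omega = 1497 * 2*pi/60 = 156.7655 rad/s
tau = P / omega = 231 / 156.7655
= 1.4735 Nm


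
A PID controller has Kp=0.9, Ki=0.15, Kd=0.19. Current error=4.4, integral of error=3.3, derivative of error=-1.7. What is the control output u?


u = Kp*e + Ki*int(e) + Kd*de/dt
= 0.9*4.4 + 0.15*3.3 + 0.19*(-1.7)
= 3.96 + 0.495 + -0.323
= 4.132


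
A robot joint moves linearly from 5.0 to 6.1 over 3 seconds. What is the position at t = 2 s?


s = t/T = 2/3 = 0.6667
p(t) = p0 + (pf-p0)*s
= 5.0 + (6.1 - 5.0) * 0.6667
= 5.7333


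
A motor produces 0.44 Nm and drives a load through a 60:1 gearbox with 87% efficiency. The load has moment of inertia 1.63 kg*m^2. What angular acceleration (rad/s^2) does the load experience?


tau_out = tau_motor * N * eta
= 0.44 * 60 * 0.87 = 22.968 Nm
alpha = tau_out / I = 22.968 / 1.63
= 14.0908 rad/s^2


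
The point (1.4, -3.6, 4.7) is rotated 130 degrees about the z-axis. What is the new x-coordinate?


Rotation about z-axis: x' = x*cos(theta) - y*sin(theta)
= 1.4 * -0.6428 - -3.6 * 0.766
= 1.8579


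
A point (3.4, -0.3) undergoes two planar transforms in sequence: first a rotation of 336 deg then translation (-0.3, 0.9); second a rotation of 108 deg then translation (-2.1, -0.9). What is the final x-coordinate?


After transform 1:
x1 = cos(336)*3.4 - sin(336)*-0.3 + -0.3 = 2.684
y1 = sin(336)*3.4 + cos(336)*-0.3 + 0.9 = -0.757
After transform 2:
x2 = cos(108)*2.684 - sin(108)*-0.757 + -2.1
= -2.2095


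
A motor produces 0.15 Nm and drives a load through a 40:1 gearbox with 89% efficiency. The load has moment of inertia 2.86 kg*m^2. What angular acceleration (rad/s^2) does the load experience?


tau_out = tau_motor * N * eta
= 0.15 * 40 * 0.89 = 5.34 Nm
alpha = tau_out / I = 5.34 / 2.86
= 1.8671 rad/s^2


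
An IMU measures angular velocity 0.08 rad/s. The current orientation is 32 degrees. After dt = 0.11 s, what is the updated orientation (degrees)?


delta_theta = w * dt = 0.08 * 0.11 = 0.0088 rad
= 0.5042 deg
theta_new = 32 + 0.5042 = 32.5042 deg


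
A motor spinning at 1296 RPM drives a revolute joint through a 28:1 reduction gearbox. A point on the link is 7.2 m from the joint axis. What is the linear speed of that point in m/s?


omega_motor = 1296 * 2*pi/60 = 135.7168 rad/s
omega_joint = omega_motor / 28 = 4.847 rad/s
v = omega_joint * r = 4.847 * 7.2
= 34.8986 m/s


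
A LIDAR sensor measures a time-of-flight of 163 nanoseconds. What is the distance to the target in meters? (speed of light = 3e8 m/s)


tof = 163 ns = 1.63e-07 s
dist = c * tof / 2
= 3e8 * 1.63e-07 / 2
= 24.45 m


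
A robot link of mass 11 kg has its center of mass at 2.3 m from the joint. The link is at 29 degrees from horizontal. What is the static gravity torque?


tau = m*g*L*cos(angle)
= 11 * 9.81 * 2.3 * cos(29 deg)
= 11 * 9.81 * 2.3 * 0.8746
= 217.0745 Nm


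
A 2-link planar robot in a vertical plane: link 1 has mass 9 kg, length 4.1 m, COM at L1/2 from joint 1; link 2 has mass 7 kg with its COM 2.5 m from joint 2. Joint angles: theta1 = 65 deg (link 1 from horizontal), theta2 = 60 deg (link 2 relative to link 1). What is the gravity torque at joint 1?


Horizontal distance from joint 1 to link-1 COM:
  x_c1 = (L1/2)*cos(t1) = 2.05 * 0.4226 = 0.8664 m
Horizontal distance from joint 1 to link-2 COM:
  x_c2 = L1*cos(t1) + Lc2*cos(t1+t2)
       = 4.1*0.4226 + 2.5*-0.5736 = 0.2988 m
tau1 = m1*g*x_c1 + m2*g*x_c2
     = 9*9.81*0.8664 + 7*9.81*0.2988
     = 76.4916 + 20.5182
     = 97.0098 Nm


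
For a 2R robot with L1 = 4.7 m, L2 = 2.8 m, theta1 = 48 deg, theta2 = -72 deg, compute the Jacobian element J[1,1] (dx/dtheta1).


J[1,1] = -L1*sin(t1) - L2*sin(t1+t2)
= -4.7*sin(48) - 2.8*sin(-24)
= -2.3539


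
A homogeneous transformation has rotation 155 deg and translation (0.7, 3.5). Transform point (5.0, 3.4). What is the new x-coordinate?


x' = cos(theta)*px - sin(theta)*py + tx
= -0.9063*5.0 - 0.4226*3.4 + 0.7
= -5.2684


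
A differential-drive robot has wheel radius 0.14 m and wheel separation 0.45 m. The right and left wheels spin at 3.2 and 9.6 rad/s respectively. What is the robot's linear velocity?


vR = r*wR = 0.14*3.2 = 0.448 m/s
vL = r*wL = 0.14*9.6 = 1.344 m/s
v = (vR+vL)/2 = 0.896 m/s
omega = (vR-vL)/L = -1.9911 rad/s
linear velocity = 0.896 m/s


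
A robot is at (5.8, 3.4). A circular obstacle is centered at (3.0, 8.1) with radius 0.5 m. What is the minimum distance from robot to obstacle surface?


center_dist = sqrt((5.8-3.0)^2 + (3.4-8.1)^2)
= sqrt(7.84 + 22.09)
= 5.4708
min_dist = center_dist - radius = 5.4708 - 0.5 = 4.9708 m


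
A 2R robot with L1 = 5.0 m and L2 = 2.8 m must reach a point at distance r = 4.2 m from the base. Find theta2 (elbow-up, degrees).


cos(theta2) = (r^2 - L1^2 - L2^2) / (2*L1*L2)
cos(theta2) = (17.64 - 25.0 - 7.84) / 28.0
cos(theta2) = -0.542857
theta2 = 122.8783 degrees


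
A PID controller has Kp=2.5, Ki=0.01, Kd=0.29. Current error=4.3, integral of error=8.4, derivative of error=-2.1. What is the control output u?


u = Kp*e + Ki*int(e) + Kd*de/dt
= 2.5*4.3 + 0.01*8.4 + 0.29*(-2.1)
= 10.75 + 0.084 + -0.609
= 10.225


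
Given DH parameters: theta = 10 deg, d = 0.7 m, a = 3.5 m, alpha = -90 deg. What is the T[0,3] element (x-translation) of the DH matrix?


T[0,3] = a * cos(theta)
= 3.5 * cos(10 deg)
= 3.5 * 0.9848
= 3.4468


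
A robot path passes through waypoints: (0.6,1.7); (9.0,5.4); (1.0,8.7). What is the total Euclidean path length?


Segment lengths:
  seg1 = sqrt((8.4)^2 + (3.7)^2) = 9.1788
  seg2 = sqrt((-8.0)^2 + (3.3)^2) = 8.6539
Total = 17.8327


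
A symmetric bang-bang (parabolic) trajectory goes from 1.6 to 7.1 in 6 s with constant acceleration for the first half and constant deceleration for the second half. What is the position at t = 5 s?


Symmetric rest-to-rest: each phase covers (pf-p0)/2 in time T/2. 0.5*a*(T/2)^2 = (pf-p0)/2 => a = 4*(pf-p0)/T^2
a = 4*(7.1-1.6)/6^2 = 0.6111
t = 5 is in the deceleration phase (t > T/2).
p = pf - 0.5*a*(T-t)^2 = 7.1 - 0.5*0.6111*1^2
= 6.7944


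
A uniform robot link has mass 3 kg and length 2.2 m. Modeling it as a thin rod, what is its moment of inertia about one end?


I = (1/3) * m * L^2
= (1/3) * 3 * 2.2^2
= 0.333333 * 3 * 4.84
= 4.84 kg*m^2


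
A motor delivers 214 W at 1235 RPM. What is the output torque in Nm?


omega = 1235 * 2*pi/60 = 129.3289 rad/s
tau = P / omega = 214 / 129.3289
= 1.6547 Nm


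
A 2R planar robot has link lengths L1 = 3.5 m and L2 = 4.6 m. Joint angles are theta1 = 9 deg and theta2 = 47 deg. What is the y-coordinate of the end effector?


Convert angles to radians: theta1 = 0.1571, theta2 = 0.8203
y = L1*sin(theta1) + L2*sin(theta1+theta2)
y = 0.5475 + 3.8136
y = 4.3611


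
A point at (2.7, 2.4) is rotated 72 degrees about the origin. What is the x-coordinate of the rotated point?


x' = x*cos(theta) - y*sin(theta)
cos(72 deg) = 0.309, sin(72 deg) = 0.9511
x' = 2.7 * 0.309 - 2.4 * 0.9511
= 0.8343 - 2.2825
= -1.4482


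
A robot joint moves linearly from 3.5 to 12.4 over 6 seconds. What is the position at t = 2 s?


s = t/T = 2/6 = 0.3333
p(t) = p0 + (pf-p0)*s
= 3.5 + (12.4 - 3.5) * 0.3333
= 6.4667


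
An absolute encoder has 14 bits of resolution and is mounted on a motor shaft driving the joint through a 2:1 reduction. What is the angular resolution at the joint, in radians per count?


counts = 2^14 = 16384
effective counts at joint = 16384 * 2 = 32768
resolution = 2*pi / 32768
= 1.9175e-04 rad/count


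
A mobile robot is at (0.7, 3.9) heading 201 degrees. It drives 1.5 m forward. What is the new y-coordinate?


y_new = y0 + d*sin(theta)
= 3.9 + 1.5*sin(201)
= 3.9 + -0.5376
= 3.3624


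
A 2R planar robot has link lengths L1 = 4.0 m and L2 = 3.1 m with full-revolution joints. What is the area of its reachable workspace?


r_max = L1 + L2 = 7.1 m
r_min = |L1 - L2| = 0.9 m
Area = pi*(r_max^2 - r_min^2)
= pi*(50.41 - 0.81)
= pi * 49.6
= 155.823 m^2


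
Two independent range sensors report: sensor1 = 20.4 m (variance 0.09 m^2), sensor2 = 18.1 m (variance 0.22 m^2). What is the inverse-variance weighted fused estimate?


w1 = (1/var1) / (1/var1 + 1/var2)
   = 11.1111 / (11.1111 + 4.5455) = 0.7097
w2 = 1 - w1 = 0.2903
fused = w1*s1 + w2*s2 = 14.4774 + 5.2548
= 19.7323 m


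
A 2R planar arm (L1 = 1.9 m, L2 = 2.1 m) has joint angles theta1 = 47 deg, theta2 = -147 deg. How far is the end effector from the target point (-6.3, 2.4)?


End effector via forward kinematics:
x = L1*cos(t1) + L2*cos(t1+t2) = 0.9311
y = L1*sin(t1) + L2*sin(t1+t2) = -0.6785
Distance to target:
d = sqrt((-6.3 - 0.9311)^2 + (2.4 - -0.6785)^2)
= sqrt(52.2893 + 9.4773)
= 7.8592 m


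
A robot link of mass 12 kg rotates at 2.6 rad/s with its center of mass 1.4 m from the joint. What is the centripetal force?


F = m * omega^2 * r
= 12 * 2.6^2 * 1.4
= 12 * 6.76 * 1.4
= 113.568 N


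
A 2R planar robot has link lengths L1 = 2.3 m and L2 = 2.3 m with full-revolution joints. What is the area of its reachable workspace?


r_max = L1 + L2 = 4.6 m
r_min = |L1 - L2| = 0.0 m
Area = pi*(r_max^2 - r_min^2)
= pi*(21.16 - 0.0)
= pi * 21.16
= 66.4761 m^2


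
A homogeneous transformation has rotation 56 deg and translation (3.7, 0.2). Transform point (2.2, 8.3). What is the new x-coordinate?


x' = cos(theta)*px - sin(theta)*py + tx
= 0.5592*2.2 - 0.829*8.3 + 3.7
= -1.9508


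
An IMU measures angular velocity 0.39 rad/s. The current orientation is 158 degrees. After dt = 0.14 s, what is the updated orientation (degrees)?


delta_theta = w * dt = 0.39 * 0.14 = 0.0546 rad
= 3.1283 deg
theta_new = 158 + 3.1283 = 161.1283 deg


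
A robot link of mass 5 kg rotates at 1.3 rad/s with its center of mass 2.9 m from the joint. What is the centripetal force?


F = m * omega^2 * r
= 5 * 1.3^2 * 2.9
= 5 * 1.69 * 2.9
= 24.505 N


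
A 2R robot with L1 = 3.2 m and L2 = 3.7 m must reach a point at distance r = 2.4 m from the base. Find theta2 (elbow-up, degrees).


cos(theta2) = (r^2 - L1^2 - L2^2) / (2*L1*L2)
cos(theta2) = (5.76 - 10.24 - 13.69) / 23.68
cos(theta2) = -0.767314
theta2 = 140.1133 degrees


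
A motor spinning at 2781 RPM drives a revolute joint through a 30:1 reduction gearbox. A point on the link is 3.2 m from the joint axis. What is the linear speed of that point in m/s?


omega_motor = 2781 * 2*pi/60 = 291.2256 rad/s
omega_joint = omega_motor / 30 = 9.7075 rad/s
v = omega_joint * r = 9.7075 * 3.2
= 31.0641 m/s


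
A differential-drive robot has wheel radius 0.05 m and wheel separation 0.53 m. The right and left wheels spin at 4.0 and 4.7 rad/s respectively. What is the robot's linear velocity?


vR = r*wR = 0.05*4.0 = 0.2 m/s
vL = r*wL = 0.05*4.7 = 0.235 m/s
v = (vR+vL)/2 = 0.2175 m/s
omega = (vR-vL)/L = -0.066 rad/s
linear velocity = 0.2175 m/s


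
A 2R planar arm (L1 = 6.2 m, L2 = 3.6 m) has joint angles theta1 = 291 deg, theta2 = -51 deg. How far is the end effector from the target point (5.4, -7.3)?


End effector via forward kinematics:
x = L1*cos(t1) + L2*cos(t1+t2) = 0.4219
y = L1*sin(t1) + L2*sin(t1+t2) = -8.9059
Distance to target:
d = sqrt((5.4 - 0.4219)^2 + (-7.3 - -8.9059)^2)
= sqrt(24.7817 + 2.5789)
= 5.2307 m


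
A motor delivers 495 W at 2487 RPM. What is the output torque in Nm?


omega = 2487 * 2*pi/60 = 260.438 rad/s
tau = P / omega = 495 / 260.438
= 1.9006 Nm


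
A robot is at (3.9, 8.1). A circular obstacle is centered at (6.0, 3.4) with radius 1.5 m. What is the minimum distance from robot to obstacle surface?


center_dist = sqrt((3.9-6.0)^2 + (8.1-3.4)^2)
= sqrt(4.41 + 22.09)
= 5.1478
min_dist = center_dist - radius = 5.1478 - 1.5 = 3.6478 m


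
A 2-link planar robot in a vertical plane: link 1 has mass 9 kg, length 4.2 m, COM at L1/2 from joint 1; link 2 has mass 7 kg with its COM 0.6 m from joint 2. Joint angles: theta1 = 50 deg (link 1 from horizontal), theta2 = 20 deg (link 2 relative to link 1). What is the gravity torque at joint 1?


Horizontal distance from joint 1 to link-1 COM:
  x_c1 = (L1/2)*cos(t1) = 2.1 * 0.6428 = 1.3499 m
Horizontal distance from joint 1 to link-2 COM:
  x_c2 = L1*cos(t1) + Lc2*cos(t1+t2)
       = 4.2*0.6428 + 0.6*0.342 = 2.9049 m
tau1 = m1*g*x_c1 + m2*g*x_c2
     = 9*9.81*1.3499 + 7*9.81*2.9049
     = 119.1786 + 199.4809
     = 318.6595 Nm


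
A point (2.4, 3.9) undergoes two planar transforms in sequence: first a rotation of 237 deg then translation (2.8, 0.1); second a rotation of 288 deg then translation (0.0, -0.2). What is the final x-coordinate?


After transform 1:
x1 = cos(237)*2.4 - sin(237)*3.9 + 2.8 = 4.7637
y1 = sin(237)*2.4 + cos(237)*3.9 + 0.1 = -4.0369
After transform 2:
x2 = cos(288)*4.7637 - sin(288)*-4.0369 + 0.0
= -2.3673


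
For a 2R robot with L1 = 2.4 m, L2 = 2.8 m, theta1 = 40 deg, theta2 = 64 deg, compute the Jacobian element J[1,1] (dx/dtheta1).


J[1,1] = -L1*sin(t1) - L2*sin(t1+t2)
= -2.4*sin(40) - 2.8*sin(104)
= -4.2595


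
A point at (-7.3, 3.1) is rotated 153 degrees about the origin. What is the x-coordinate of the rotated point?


x' = x*cos(theta) - y*sin(theta)
cos(153 deg) = -0.891, sin(153 deg) = 0.454
x' = -7.3 * -0.891 - 3.1 * 0.454
= 6.5043 - 1.4074
= 5.097


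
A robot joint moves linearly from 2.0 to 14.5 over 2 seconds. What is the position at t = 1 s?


s = t/T = 1/2 = 0.5
p(t) = p0 + (pf-p0)*s
= 2.0 + (14.5 - 2.0) * 0.5
= 8.25


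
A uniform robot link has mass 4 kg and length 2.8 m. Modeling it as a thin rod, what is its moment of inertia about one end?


I = (1/3) * m * L^2
= (1/3) * 4 * 2.8^2
= 0.333333 * 4 * 7.84
= 10.4533 kg*m^2


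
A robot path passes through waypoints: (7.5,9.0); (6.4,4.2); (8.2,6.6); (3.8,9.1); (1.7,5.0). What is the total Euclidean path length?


Segment lengths:
  seg1 = sqrt((-1.1)^2 + (-4.8)^2) = 4.9244
  seg2 = sqrt((1.8)^2 + (2.4)^2) = 3.0
  seg3 = sqrt((-4.4)^2 + (2.5)^2) = 5.0606
  seg4 = sqrt((-2.1)^2 + (-4.1)^2) = 4.6065
Total = 17.5916


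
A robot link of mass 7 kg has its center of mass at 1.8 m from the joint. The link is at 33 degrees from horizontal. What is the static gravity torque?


tau = m*g*L*cos(angle)
= 7 * 9.81 * 1.8 * cos(33 deg)
= 7 * 9.81 * 1.8 * 0.8387
= 103.6647 Nm


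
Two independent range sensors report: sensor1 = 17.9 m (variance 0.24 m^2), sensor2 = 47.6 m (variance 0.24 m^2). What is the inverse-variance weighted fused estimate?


w1 = (1/var1) / (1/var1 + 1/var2)
   = 4.1667 / (4.1667 + 4.1667) = 0.5
w2 = 1 - w1 = 0.5
fused = w1*s1 + w2*s2 = 8.95 + 23.8
= 32.75 m


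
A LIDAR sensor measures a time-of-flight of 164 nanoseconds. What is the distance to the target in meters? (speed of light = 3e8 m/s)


tof = 164 ns = 1.64e-07 s
dist = c * tof / 2
= 3e8 * 1.64e-07 / 2
= 24.6 m


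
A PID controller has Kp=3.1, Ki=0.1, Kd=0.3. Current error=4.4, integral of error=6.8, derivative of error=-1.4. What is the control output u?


u = Kp*e + Ki*int(e) + Kd*de/dt
= 3.1*4.4 + 0.1*6.8 + 0.3*(-1.4)
= 13.64 + 0.68 + -0.42
= 13.9


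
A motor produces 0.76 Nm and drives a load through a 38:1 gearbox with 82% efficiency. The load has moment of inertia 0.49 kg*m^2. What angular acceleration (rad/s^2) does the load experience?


tau_out = tau_motor * N * eta
= 0.76 * 38 * 0.82 = 23.6816 Nm
alpha = tau_out / I = 23.6816 / 0.49
= 48.3298 rad/s^2


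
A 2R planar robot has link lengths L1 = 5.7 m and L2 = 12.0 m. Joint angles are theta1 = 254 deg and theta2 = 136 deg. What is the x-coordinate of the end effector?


Convert angles to radians: theta1 = 4.4331, theta2 = 2.3736
x = L1*cos(theta1) + L2*cos(theta1+theta2)
x = -1.5711 + 10.3923
x = 8.8212


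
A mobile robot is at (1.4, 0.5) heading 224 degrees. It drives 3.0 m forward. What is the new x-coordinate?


x_new = x0 + d*cos(theta)
= 1.4 + 3.0*cos(224)
= 1.4 + -2.158
= -0.758


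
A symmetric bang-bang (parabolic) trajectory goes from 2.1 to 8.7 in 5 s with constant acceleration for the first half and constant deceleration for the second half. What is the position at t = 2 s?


Symmetric rest-to-rest: each phase covers (pf-p0)/2 in time T/2. 0.5*a*(T/2)^2 = (pf-p0)/2 => a = 4*(pf-p0)/T^2
a = 4*(8.7-2.1)/5^2 = 1.056
t = 2 is in the acceleration phase (t <= T/2).
p = p0 + 0.5*a*t^2 = 2.1 + 0.5*1.056*2^2
= 4.212


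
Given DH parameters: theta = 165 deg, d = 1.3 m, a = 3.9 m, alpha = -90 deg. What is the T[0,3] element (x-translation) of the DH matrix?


T[0,3] = a * cos(theta)
= 3.9 * cos(165 deg)
= 3.9 * -0.9659
= -3.7671


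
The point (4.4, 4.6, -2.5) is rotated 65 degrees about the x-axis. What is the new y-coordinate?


Rotation about x-axis: y' = y*cos(theta) - z*sin(theta)
= 4.6 * 0.4226 - -2.5 * 0.9063
= 4.2098


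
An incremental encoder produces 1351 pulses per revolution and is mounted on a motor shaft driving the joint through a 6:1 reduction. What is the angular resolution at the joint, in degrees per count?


counts per rev = 1351
effective counts at joint = 1351 * 6 = 8106
resolution = 360 / 8106
= 0.0444 deg/count


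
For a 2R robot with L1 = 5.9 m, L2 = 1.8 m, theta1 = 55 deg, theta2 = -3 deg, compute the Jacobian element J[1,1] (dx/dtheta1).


J[1,1] = -L1*sin(t1) - L2*sin(t1+t2)
= -5.9*sin(55) - 1.8*sin(52)
= -6.2514


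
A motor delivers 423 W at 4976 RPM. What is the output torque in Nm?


omega = 4976 * 2*pi/60 = 521.0855 rad/s
tau = P / omega = 423 / 521.0855
= 0.8118 Nm


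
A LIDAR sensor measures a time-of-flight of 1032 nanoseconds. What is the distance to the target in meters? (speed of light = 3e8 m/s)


tof = 1032 ns = 1.032e-06 s
dist = c * tof / 2
= 3e8 * 1.032e-06 / 2
= 154.8 m


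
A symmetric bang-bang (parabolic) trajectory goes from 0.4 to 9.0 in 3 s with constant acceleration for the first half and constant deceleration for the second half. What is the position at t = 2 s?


Symmetric rest-to-rest: each phase covers (pf-p0)/2 in time T/2. 0.5*a*(T/2)^2 = (pf-p0)/2 => a = 4*(pf-p0)/T^2
a = 4*(9.0-0.4)/3^2 = 3.8222
t = 2 is in the deceleration phase (t > T/2).
p = pf - 0.5*a*(T-t)^2 = 9.0 - 0.5*3.8222*1^2
= 7.0889


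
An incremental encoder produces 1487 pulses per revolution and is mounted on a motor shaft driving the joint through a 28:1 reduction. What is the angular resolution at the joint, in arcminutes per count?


counts per rev = 1487
effective counts at joint = 1487 * 28 = 41636
resolution = 360*60 / 41636
= 0.5188 arcmin/count


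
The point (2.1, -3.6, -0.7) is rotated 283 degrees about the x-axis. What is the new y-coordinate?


Rotation about x-axis: y' = y*cos(theta) - z*sin(theta)
= -3.6 * 0.225 - -0.7 * -0.9744
= -1.4919


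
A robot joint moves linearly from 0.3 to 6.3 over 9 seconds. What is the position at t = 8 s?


s = t/T = 8/9 = 0.8889
p(t) = p0 + (pf-p0)*s
= 0.3 + (6.3 - 0.3) * 0.8889
= 5.6333


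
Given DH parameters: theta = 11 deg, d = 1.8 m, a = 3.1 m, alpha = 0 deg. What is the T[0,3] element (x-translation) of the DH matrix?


T[0,3] = a * cos(theta)
= 3.1 * cos(11 deg)
= 3.1 * 0.9816
= 3.043


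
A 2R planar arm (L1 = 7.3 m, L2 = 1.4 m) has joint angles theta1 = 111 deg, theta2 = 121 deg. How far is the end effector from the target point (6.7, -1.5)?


End effector via forward kinematics:
x = L1*cos(t1) + L2*cos(t1+t2) = -3.478
y = L1*sin(t1) + L2*sin(t1+t2) = 5.7119
Distance to target:
d = sqrt((6.7 - -3.478)^2 + (-1.5 - 5.7119)^2)
= sqrt(103.5919 + 52.0118)
= 12.4741 m


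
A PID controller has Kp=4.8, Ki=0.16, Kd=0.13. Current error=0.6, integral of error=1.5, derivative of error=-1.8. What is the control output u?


u = Kp*e + Ki*int(e) + Kd*de/dt
= 4.8*0.6 + 0.16*1.5 + 0.13*(-1.8)
= 2.88 + 0.24 + -0.234
= 2.886


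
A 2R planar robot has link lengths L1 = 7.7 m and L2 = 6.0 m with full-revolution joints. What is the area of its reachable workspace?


r_max = L1 + L2 = 13.7 m
r_min = |L1 - L2| = 1.7 m
Area = pi*(r_max^2 - r_min^2)
= pi*(187.69 - 2.89)
= pi * 184.8
= 580.5663 m^2


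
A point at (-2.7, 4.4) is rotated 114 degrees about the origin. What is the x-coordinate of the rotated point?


x' = x*cos(theta) - y*sin(theta)
cos(114 deg) = -0.4067, sin(114 deg) = 0.9135
x' = -2.7 * -0.4067 - 4.4 * 0.9135
= 1.0982 - 4.0196
= -2.9214


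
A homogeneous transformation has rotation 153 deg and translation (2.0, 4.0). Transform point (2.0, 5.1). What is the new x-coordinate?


x' = cos(theta)*px - sin(theta)*py + tx
= -0.891*2.0 - 0.454*5.1 + 2.0
= -2.0974


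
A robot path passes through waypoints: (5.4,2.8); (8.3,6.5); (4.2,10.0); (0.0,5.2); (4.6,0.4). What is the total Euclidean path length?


Segment lengths:
  seg1 = sqrt((2.9)^2 + (3.7)^2) = 4.7011
  seg2 = sqrt((-4.1)^2 + (3.5)^2) = 5.3907
  seg3 = sqrt((-4.2)^2 + (-4.8)^2) = 6.3781
  seg4 = sqrt((4.6)^2 + (-4.8)^2) = 6.6483
Total = 23.1182


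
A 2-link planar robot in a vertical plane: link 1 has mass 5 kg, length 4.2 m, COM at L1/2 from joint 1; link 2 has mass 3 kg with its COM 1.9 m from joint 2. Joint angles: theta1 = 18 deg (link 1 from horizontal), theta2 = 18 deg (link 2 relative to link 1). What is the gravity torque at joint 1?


Horizontal distance from joint 1 to link-1 COM:
  x_c1 = (L1/2)*cos(t1) = 2.1 * 0.9511 = 1.9972 m
Horizontal distance from joint 1 to link-2 COM:
  x_c2 = L1*cos(t1) + Lc2*cos(t1+t2)
       = 4.2*0.9511 + 1.9*0.809 = 5.5316 m
tau1 = m1*g*x_c1 + m2*g*x_c2
     = 5*9.81*1.9972 + 3*9.81*5.5316
     = 97.9636 + 162.7941
     = 260.7577 Nm


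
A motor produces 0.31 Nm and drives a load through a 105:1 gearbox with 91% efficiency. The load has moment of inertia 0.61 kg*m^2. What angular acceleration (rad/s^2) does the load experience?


tau_out = tau_motor * N * eta
= 0.31 * 105 * 0.91 = 29.6205 Nm
alpha = tau_out / I = 29.6205 / 0.61
= 48.5582 rad/s^2


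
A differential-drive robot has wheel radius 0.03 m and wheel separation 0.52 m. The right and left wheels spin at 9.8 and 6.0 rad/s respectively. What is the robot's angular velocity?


vR = r*wR = 0.03*9.8 = 0.294 m/s
vL = r*wL = 0.03*6.0 = 0.18 m/s
v = (vR+vL)/2 = 0.237 m/s
omega = (vR-vL)/L = 0.2192 rad/s
angular velocity = 0.2192 rad/s


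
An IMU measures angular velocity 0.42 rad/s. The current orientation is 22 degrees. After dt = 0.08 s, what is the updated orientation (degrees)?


delta_theta = w * dt = 0.42 * 0.08 = 0.0336 rad
= 1.9251 deg
theta_new = 22 + 1.9251 = 23.9251 deg


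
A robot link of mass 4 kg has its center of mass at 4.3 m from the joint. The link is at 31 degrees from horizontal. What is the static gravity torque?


tau = m*g*L*cos(angle)
= 4 * 9.81 * 4.3 * cos(31 deg)
= 4 * 9.81 * 4.3 * 0.8572
= 144.6316 Nm


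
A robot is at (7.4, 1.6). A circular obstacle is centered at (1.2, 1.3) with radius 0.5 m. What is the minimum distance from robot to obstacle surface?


center_dist = sqrt((7.4-1.2)^2 + (1.6-1.3)^2)
= sqrt(38.44 + 0.09)
= 6.2073
min_dist = center_dist - radius = 6.2073 - 0.5 = 5.7073 m


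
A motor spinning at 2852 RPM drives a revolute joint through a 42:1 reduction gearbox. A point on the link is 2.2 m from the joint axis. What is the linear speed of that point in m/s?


omega_motor = 2852 * 2*pi/60 = 298.6607 rad/s
omega_joint = omega_motor / 42 = 7.111 rad/s
v = omega_joint * r = 7.111 * 2.2
= 15.6441 m/s


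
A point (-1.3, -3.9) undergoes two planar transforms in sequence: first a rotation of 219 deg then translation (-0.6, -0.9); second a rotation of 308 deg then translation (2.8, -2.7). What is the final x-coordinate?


After transform 1:
x1 = cos(219)*-1.3 - sin(219)*-3.9 + -0.6 = -2.0441
y1 = sin(219)*-1.3 + cos(219)*-3.9 + -0.9 = 2.949
After transform 2:
x2 = cos(308)*-2.0441 - sin(308)*2.949 + 2.8
= 3.8654


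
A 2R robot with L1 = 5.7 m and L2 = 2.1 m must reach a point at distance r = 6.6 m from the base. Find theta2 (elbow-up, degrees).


cos(theta2) = (r^2 - L1^2 - L2^2) / (2*L1*L2)
cos(theta2) = (43.56 - 32.49 - 4.41) / 23.94
cos(theta2) = 0.278195
theta2 = 73.8475 degrees


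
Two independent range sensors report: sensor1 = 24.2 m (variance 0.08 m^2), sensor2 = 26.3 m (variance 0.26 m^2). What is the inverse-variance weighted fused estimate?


w1 = (1/var1) / (1/var1 + 1/var2)
   = 12.5 / (12.5 + 3.8462) = 0.7647
w2 = 1 - w1 = 0.2353
fused = w1*s1 + w2*s2 = 18.5059 + 6.1882
= 24.6941 m


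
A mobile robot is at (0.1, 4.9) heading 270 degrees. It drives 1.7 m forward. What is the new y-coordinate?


y_new = y0 + d*sin(theta)
= 4.9 + 1.7*sin(270)
= 4.9 + -1.7
= 3.2


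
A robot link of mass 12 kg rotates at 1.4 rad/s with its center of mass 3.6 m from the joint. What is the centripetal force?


F = m * omega^2 * r
= 12 * 1.4^2 * 3.6
= 12 * 1.96 * 3.6
= 84.672 N


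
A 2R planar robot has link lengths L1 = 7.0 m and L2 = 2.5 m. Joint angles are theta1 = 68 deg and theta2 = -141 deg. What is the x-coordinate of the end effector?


Convert angles to radians: theta1 = 1.1868, theta2 = -2.4609
x = L1*cos(theta1) + L2*cos(theta1+theta2)
x = 2.6222 + 0.7309
x = 3.3532


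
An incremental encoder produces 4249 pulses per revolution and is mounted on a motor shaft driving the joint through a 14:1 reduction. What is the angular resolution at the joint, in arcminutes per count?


counts per rev = 4249
effective counts at joint = 4249 * 14 = 59486
resolution = 360*60 / 59486
= 0.3631 arcmin/count


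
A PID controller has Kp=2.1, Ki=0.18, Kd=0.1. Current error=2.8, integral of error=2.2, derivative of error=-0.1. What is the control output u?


u = Kp*e + Ki*int(e) + Kd*de/dt
= 2.1*2.8 + 0.18*2.2 + 0.1*(-0.1)
= 5.88 + 0.396 + -0.01
= 6.266


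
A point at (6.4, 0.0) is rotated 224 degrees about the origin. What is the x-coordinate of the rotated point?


x' = x*cos(theta) - y*sin(theta)
cos(224 deg) = -0.7193, sin(224 deg) = -0.6947
x' = 6.4 * -0.7193 - 0.0 * -0.6947
= -4.6038 - -0.0
= -4.6038


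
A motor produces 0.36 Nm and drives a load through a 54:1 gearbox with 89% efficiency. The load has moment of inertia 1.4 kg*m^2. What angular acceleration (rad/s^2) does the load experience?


tau_out = tau_motor * N * eta
= 0.36 * 54 * 0.89 = 17.3016 Nm
alpha = tau_out / I = 17.3016 / 1.4
= 12.3583 rad/s^2


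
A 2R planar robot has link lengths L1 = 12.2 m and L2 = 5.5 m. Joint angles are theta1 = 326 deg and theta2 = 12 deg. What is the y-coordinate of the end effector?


Convert angles to radians: theta1 = 5.6898, theta2 = 0.2094
y = L1*sin(theta1) + L2*sin(theta1+theta2)
y = -6.8222 + -2.0603
y = -8.8825


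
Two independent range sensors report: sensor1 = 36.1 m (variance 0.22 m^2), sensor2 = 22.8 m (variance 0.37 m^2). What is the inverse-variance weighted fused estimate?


w1 = (1/var1) / (1/var1 + 1/var2)
   = 4.5455 / (4.5455 + 2.7027) = 0.6271
w2 = 1 - w1 = 0.3729
fused = w1*s1 + w2*s2 = 22.639 + 8.5017
= 31.1407 m


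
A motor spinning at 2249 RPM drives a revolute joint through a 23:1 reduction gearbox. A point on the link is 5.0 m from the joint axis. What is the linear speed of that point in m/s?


omega_motor = 2249 * 2*pi/60 = 235.5147 rad/s
omega_joint = omega_motor / 23 = 10.2398 rad/s
v = omega_joint * r = 10.2398 * 5.0
= 51.1989 m/s


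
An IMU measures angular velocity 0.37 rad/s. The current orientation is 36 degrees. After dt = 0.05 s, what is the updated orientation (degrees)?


delta_theta = w * dt = 0.37 * 0.05 = 0.0185 rad
= 1.06 deg
theta_new = 36 + 1.06 = 37.06 deg


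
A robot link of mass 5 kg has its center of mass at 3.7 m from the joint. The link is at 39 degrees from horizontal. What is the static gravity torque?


tau = m*g*L*cos(angle)
= 5 * 9.81 * 3.7 * cos(39 deg)
= 5 * 9.81 * 3.7 * 0.7771
= 141.0403 Nm


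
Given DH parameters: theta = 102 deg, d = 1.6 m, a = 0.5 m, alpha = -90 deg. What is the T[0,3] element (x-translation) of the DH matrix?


T[0,3] = a * cos(theta)
= 0.5 * cos(102 deg)
= 0.5 * -0.2079
= -0.104


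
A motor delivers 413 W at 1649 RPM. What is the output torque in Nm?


omega = 1649 * 2*pi/60 = 172.6829 rad/s
tau = P / omega = 413 / 172.6829
= 2.3917 Nm


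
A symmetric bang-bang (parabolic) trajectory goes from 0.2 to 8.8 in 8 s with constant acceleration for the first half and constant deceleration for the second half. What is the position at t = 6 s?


Symmetric rest-to-rest: each phase covers (pf-p0)/2 in time T/2. 0.5*a*(T/2)^2 = (pf-p0)/2 => a = 4*(pf-p0)/T^2
a = 4*(8.8-0.2)/8^2 = 0.5375
t = 6 is in the deceleration phase (t > T/2).
p = pf - 0.5*a*(T-t)^2 = 8.8 - 0.5*0.5375*2^2
= 7.725


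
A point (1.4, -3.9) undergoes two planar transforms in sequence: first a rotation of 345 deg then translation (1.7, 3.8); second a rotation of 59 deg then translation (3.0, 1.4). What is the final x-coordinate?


After transform 1:
x1 = cos(345)*1.4 - sin(345)*-3.9 + 1.7 = 2.0429
y1 = sin(345)*1.4 + cos(345)*-3.9 + 3.8 = -0.3295
After transform 2:
x2 = cos(59)*2.0429 - sin(59)*-0.3295 + 3.0
= 4.3346


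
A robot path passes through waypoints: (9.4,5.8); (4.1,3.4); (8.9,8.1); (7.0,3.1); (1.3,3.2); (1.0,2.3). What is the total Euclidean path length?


Segment lengths:
  seg1 = sqrt((-5.3)^2 + (-2.4)^2) = 5.8181
  seg2 = sqrt((4.8)^2 + (4.7)^2) = 6.7179
  seg3 = sqrt((-1.9)^2 + (-5.0)^2) = 5.3488
  seg4 = sqrt((-5.7)^2 + (0.1)^2) = 5.7009
  seg5 = sqrt((-0.3)^2 + (-0.9)^2) = 0.9487
Total = 24.5344


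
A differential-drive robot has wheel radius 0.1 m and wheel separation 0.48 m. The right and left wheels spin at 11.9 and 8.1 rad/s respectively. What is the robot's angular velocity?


vR = r*wR = 0.1*11.9 = 1.19 m/s
vL = r*wL = 0.1*8.1 = 0.81 m/s
v = (vR+vL)/2 = 1.0 m/s
omega = (vR-vL)/L = 0.7917 rad/s
angular velocity = 0.7917 rad/s


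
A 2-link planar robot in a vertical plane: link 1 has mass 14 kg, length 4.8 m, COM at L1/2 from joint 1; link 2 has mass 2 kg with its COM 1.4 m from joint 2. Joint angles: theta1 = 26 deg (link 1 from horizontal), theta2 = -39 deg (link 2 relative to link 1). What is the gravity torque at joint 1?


Horizontal distance from joint 1 to link-1 COM:
  x_c1 = (L1/2)*cos(t1) = 2.4 * 0.8988 = 2.1571 m
Horizontal distance from joint 1 to link-2 COM:
  x_c2 = L1*cos(t1) + Lc2*cos(t1+t2)
       = 4.8*0.8988 + 1.4*0.9744 = 5.6783 m
tau1 = m1*g*x_c1 + m2*g*x_c2
     = 14*9.81*2.1571 + 2*9.81*5.6783
     = 296.2569 + 111.4088
     = 407.6657 Nm
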